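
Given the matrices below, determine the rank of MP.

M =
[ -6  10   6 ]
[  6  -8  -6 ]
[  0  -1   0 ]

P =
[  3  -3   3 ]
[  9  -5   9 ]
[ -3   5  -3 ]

First compute MP:
[[ 54,  -2,  54],
 [-36,  -8, -36],
 [ -9,   5,  -9]]
Now row reduce the product.
R2 ← R2 + (2/3)·R1: [0, -28/3, 0]
R3 ← R3 + (1/6)·R1: [0, 14/3, 0]
R3 ← R3 + (1/2)·R2: [0, 0, 0]
2 nonzero rows, so rank(MP) = 2.

2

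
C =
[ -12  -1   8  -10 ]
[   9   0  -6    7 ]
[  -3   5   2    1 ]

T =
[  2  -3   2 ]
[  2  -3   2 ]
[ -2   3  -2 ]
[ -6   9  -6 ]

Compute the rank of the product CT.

First compute CT:
[[ 18, -27,  18],
 [-12,  18, -12],
 [ -6,   9,  -6]]
Now row reduce the product.
R2 ← R2 + (2/3)·R1: [0, 0, 0]
R3 ← R3 + (1/3)·R1: [0, 0, 0]
1 nonzero row, so rank(CT) = 1.

1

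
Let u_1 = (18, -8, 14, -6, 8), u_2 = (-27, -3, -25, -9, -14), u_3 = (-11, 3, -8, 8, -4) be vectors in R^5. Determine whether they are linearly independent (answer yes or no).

Form the matrix with these vectors as rows and row reduce.
R2 ← R2 + (3/2)·R1: [0, -15, -4, -18, -2]
R3 ← R3 + (11/18)·R1: [0, -17/9, 5/9, 13/3, 8/9]
R3 ← R3 − (17/135)·R2: [0, 0, 143/135, 33/5, 154/135]
3 nonzero rows, so the 3 vectors span a space of dimension 3.
Since 3 = 3, the vectors are linearly independent.

yes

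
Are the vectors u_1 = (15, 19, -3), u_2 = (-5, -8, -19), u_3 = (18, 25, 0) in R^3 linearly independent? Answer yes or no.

yes

Form the matrix with these vectors as rows and row reduce.
R2 ← R2 + (1/3)·R1: [0, -5/3, -20]
R3 ← R3 − (6/5)·R1: [0, 11/5, 18/5]
R3 ← R3 + (33/25)·R2: [0, 0, -114/5]
3 nonzero rows, so the 3 vectors span a space of dimension 3.
Since 3 = 3, the vectors are linearly independent.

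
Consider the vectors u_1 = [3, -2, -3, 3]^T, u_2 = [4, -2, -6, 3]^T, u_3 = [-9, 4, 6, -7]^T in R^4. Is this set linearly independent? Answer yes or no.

yes

Form the matrix with these vectors as rows and row reduce.
R2 ← R2 − (4/3)·R1: [0, 2/3, -2, -1]
R3 ← R3 + (3)·R1: [0, -2, -3, 2]
R3 ← R3 + (3)·R2: [0, 0, -9, -1]
3 nonzero rows, so the 3 vectors span a space of dimension 3.
Since 3 = 3, the vectors are linearly independent.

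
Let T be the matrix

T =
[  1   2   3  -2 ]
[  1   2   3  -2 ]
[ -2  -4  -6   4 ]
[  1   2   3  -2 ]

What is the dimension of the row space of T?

1

Row reduce to echelon form.
R2 ← R2 − R1: [0, 0, 0, 0]
R3 ← R3 + (2)·R1: [0, 0, 0, 0]
R4 ← R4 − R1: [0, 0, 0, 0]
Echelon form has 1 nonzero row, so rank(T) = 1.
The row space has dimension equal to the rank: 1.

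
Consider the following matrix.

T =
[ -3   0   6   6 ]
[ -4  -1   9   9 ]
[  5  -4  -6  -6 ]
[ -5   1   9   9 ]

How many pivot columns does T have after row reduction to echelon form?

Row reduce to echelon form.
R2 ← R2 − (4/3)·R1: [0, -1, 1, 1]
R3 ← R3 + (5/3)·R1: [0, -4, 4, 4]
R4 ← R4 − (5/3)·R1: [0, 1, -1, -1]
R3 ← R3 − (4)·R2: [0, 0, 0, 0]
R4 ← R4 + R2: [0, 0, 0, 0]
Echelon form has 2 nonzero rows, so rank(T) = 2.
Each nonzero row contributes one pivot column: 2 pivot columns.

2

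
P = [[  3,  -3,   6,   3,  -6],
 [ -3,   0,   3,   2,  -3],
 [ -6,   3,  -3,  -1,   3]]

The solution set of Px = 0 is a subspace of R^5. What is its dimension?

Row reduce to echelon form.
R2 ← R2 + R1: [0, -3, 9, 5, -9]
R3 ← R3 + (2)·R1: [0, -3, 9, 5, -9]
R3 ← R3 − R2: [0, 0, 0, 0, 0]
2 nonzero rows, so rank(P) = 2.
P has 5 columns; by rank–nullity, nullity = 5 − 2 = 3.

3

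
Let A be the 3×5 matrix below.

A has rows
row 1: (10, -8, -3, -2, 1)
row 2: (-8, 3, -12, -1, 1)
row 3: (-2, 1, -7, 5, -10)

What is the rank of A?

3

Row reduce to echelon form.
R2 ← R2 + (4/5)·R1: [0, -17/5, -72/5, -13/5, 9/5]
R3 ← R3 + (1/5)·R1: [0, -3/5, -38/5, 23/5, -49/5]
R3 ← R3 − (3/17)·R2: [0, 0, -86/17, 86/17, -172/17]
Echelon form has 3 nonzero rows, so rank(A) = 3.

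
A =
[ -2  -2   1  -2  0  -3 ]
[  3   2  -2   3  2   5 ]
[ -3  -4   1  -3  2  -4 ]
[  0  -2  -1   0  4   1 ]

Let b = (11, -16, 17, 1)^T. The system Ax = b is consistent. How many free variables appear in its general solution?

4

Row reduce the augmented matrix [A | b].
R2 ← R2 + (3/2)·R1: [0, -1, -1/2, 0, 2, 1/2, 1/2]
R3 ← R3 − (3/2)·R1: [0, -1, -1/2, 0, 2, 1/2, 1/2]
R3 ← R3 − R2: [0, 0, 0, 0, 0, 0, 0]
R4 ← R4 − (2)·R2: [0, 0, 0, 0, 0, 0, 0]
The echelon form has 2 nonzero rows, and every pivot lies in the first 6 columns, so rank(A) = rank([A|b]) = 2.
The system is consistent.
Free variables = (unknowns) − (rank) = 6 − 2 = 4.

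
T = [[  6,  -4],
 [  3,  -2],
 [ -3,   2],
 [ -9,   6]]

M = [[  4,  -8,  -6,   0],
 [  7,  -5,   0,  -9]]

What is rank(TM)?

First compute TM:
[[ -4, -28, -36,  36],
 [ -2, -14, -18,  18],
 [  2,  14,  18, -18],
 [  6,  42,  54, -54]]
Now row reduce the product.
R2 ← R2 − (1/2)·R1: [0, 0, 0, 0]
R3 ← R3 + (1/2)·R1: [0, 0, 0, 0]
R4 ← R4 + (3/2)·R1: [0, 0, 0, 0]
1 nonzero row, so rank(TM) = 1.

1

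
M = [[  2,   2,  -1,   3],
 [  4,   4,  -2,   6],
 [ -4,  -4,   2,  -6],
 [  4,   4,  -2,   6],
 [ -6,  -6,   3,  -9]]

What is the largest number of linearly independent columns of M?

1

Row reduce to echelon form.
R2 ← R2 − (2)·R1: [0, 0, 0, 0]
R3 ← R3 + (2)·R1: [0, 0, 0, 0]
R4 ← R4 − (2)·R1: [0, 0, 0, 0]
R5 ← R5 + (3)·R1: [0, 0, 0, 0]
Echelon form has 1 nonzero row, so rank(M) = 1.
The rank gives the maximum number of linearly independent columns: 1.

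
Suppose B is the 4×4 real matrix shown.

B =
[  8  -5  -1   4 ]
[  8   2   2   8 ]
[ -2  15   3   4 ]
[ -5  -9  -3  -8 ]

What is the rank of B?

Row reduce to echelon form.
R2 ← R2 − R1: [0, 7, 3, 4]
R3 ← R3 + (1/4)·R1: [0, 55/4, 11/4, 5]
R4 ← R4 + (5/8)·R1: [0, -97/8, -29/8, -11/2]
R3 ← R3 − (55/28)·R2: [0, 0, -22/7, -20/7]
R4 ← R4 + (97/56)·R2: [0, 0, 11/7, 10/7]
R4 ← R4 + (1/2)·R3: [0, 0, 0, 0]
Echelon form has 3 nonzero rows, so rank(B) = 3.

3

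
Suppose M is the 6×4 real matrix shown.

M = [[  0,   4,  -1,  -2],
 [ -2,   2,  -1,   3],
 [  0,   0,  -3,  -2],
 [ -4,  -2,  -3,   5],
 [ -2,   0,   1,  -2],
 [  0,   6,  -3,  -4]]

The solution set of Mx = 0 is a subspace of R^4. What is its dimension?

Row reduce to echelon form.
Swap R1 ↔ R2
R4 ← R4 − (2)·R1: [0, -6, -1, -1]
R5 ← R5 − R1: [0, -2, 2, -5]
R4 ← R4 + (3/2)·R2: [0, 0, -5/2, -4]
R5 ← R5 + (1/2)·R2: [0, 0, 3/2, -6]
R6 ← R6 − (3/2)·R2: [0, 0, -3/2, -1]
R4 ← R4 − (5/6)·R3: [0, 0, 0, -7/3]
R5 ← R5 + (1/2)·R3: [0, 0, 0, -7]
R6 ← R6 − (1/2)·R3: [0, 0, 0, 0]
R5 ← R5 − (3)·R4: [0, 0, 0, 0]
4 nonzero rows, so rank(M) = 4.
M has 4 columns; by rank–nullity, nullity = 4 − 4 = 0.

0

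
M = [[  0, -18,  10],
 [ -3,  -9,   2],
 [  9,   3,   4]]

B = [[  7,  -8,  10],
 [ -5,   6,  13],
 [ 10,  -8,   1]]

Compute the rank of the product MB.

3

First compute MB:
[[190, -188, -224],
 [ 44, -46, -145],
 [ 88, -86, 133]]
Now row reduce the product.
R2 ← R2 − (22/95)·R1: [0, -234/95, -8847/95]
R3 ← R3 − (44/95)·R1: [0, 102/95, 22491/95]
R3 ← R3 + (17/39)·R2: [0, 0, 2550/13]
3 nonzero rows, so rank(MB) = 3.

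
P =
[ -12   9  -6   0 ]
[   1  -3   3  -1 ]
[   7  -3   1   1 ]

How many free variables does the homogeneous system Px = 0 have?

Row reduce to echelon form.
R2 ← R2 + (1/12)·R1: [0, -9/4, 5/2, -1]
R3 ← R3 + (7/12)·R1: [0, 9/4, -5/2, 1]
R3 ← R3 + R2: [0, 0, 0, 0]
2 nonzero rows, so rank(P) = 2.
P has 4 columns; by rank–nullity, nullity = 4 − 2 = 2.

2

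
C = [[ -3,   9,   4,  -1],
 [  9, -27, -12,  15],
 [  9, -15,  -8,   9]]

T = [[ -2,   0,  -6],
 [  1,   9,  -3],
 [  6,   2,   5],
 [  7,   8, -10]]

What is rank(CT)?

3

First compute CT:
[[ 32,  81,  21],
 [-12, -147, -183],
 [-18, -79, -139]]
Now row reduce the product.
R2 ← R2 + (3/8)·R1: [0, -933/8, -1401/8]
R3 ← R3 + (9/16)·R1: [0, -535/16, -2035/16]
R3 ← R3 − (535/1866)·R2: [0, 0, -23940/311]
3 nonzero rows, so rank(CT) = 3.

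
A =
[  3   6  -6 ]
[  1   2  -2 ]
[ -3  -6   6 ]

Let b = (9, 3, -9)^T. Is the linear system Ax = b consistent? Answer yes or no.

yes

Row reduce the augmented matrix [A | b].
R2 ← R2 − (1/3)·R1: [0, 0, 0, 0]
R3 ← R3 + R1: [0, 0, 0, 0]
The echelon form has 1 nonzero rows, and every pivot lies in the first 3 columns, so rank(A) = rank([A|b]) = 1.
The system is consistent.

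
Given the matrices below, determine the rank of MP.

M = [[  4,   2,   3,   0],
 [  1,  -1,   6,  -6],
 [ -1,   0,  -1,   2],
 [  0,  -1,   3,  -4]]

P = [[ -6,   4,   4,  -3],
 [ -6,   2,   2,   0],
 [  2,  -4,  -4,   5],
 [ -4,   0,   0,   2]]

2

First compute MP:
[[-30,   8,   8,   3],
 [ 36, -22, -22,  15],
 [ -4,   0,   0,   2],
 [ 28, -14, -14,   7]]
Now row reduce the product.
R2 ← R2 + (6/5)·R1: [0, -62/5, -62/5, 93/5]
R3 ← R3 − (2/15)·R1: [0, -16/15, -16/15, 8/5]
R4 ← R4 + (14/15)·R1: [0, -98/15, -98/15, 49/5]
R3 ← R3 − (8/93)·R2: [0, 0, 0, 0]
R4 ← R4 − (49/93)·R2: [0, 0, 0, 0]
2 nonzero rows, so rank(MP) = 2.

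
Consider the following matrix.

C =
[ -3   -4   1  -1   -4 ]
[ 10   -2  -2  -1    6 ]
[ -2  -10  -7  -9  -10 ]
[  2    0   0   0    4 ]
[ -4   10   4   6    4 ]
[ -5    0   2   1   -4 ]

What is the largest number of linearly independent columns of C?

4

Row reduce to echelon form.
R2 ← R2 + (10/3)·R1: [0, -46/3, 4/3, -13/3, -22/3]
R3 ← R3 − (2/3)·R1: [0, -22/3, -23/3, -25/3, -22/3]
R4 ← R4 + (2/3)·R1: [0, -8/3, 2/3, -2/3, 4/3]
R5 ← R5 − (4/3)·R1: [0, 46/3, 8/3, 22/3, 28/3]
R6 ← R6 − (5/3)·R1: [0, 20/3, 1/3, 8/3, 8/3]
R3 ← R3 − (11/23)·R2: [0, 0, -191/23, -144/23, -88/23]
R4 ← R4 − (4/23)·R2: [0, 0, 10/23, 2/23, 60/23]
R5 ← R5 + R2: [0, 0, 4, 3, 2]
R6 ← R6 + (10/23)·R2: [0, 0, 21/23, 18/23, -12/23]
R4 ← R4 + (10/191)·R3: [0, 0, 0, -46/191, 460/191]
R5 ← R5 + (92/191)·R3: [0, 0, 0, -3/191, 30/191]
R6 ← R6 + (21/191)·R3: [0, 0, 0, 18/191, -180/191]
R5 ← R5 − (3/46)·R4: [0, 0, 0, 0, 0]
R6 ← R6 + (9/23)·R4: [0, 0, 0, 0, 0]
Echelon form has 4 nonzero rows, so rank(C) = 4.
The rank gives the maximum number of linearly independent columns: 4.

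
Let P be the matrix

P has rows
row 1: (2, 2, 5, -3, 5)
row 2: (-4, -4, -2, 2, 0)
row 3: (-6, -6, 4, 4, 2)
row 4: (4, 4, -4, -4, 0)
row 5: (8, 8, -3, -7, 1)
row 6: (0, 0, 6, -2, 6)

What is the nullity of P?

Row reduce to echelon form.
R2 ← R2 + (2)·R1: [0, 0, 8, -4, 10]
R3 ← R3 + (3)·R1: [0, 0, 19, -5, 17]
R4 ← R4 − (2)·R1: [0, 0, -14, 2, -10]
R5 ← R5 − (4)·R1: [0, 0, -23, 5, -19]
R3 ← R3 − (19/8)·R2: [0, 0, 0, 9/2, -27/4]
R4 ← R4 + (7/4)·R2: [0, 0, 0, -5, 15/2]
R5 ← R5 + (23/8)·R2: [0, 0, 0, -13/2, 39/4]
R6 ← R6 − (3/4)·R2: [0, 0, 0, 1, -3/2]
R4 ← R4 + (10/9)·R3: [0, 0, 0, 0, 0]
R5 ← R5 + (13/9)·R3: [0, 0, 0, 0, 0]
R6 ← R6 − (2/9)·R3: [0, 0, 0, 0, 0]
3 nonzero rows, so rank(P) = 3.
P has 5 columns; by rank–nullity, nullity = 5 − 3 = 2.

2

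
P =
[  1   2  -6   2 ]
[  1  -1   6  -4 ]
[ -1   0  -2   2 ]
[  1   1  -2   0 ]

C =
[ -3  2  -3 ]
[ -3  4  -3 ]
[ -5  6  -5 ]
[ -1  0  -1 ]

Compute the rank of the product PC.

2

First compute PC:
[[ 19, -26,  19],
 [-26,  34, -26],
 [ 11, -14,  11],
 [  4,  -6,   4]]
Now row reduce the product.
R2 ← R2 + (26/19)·R1: [0, -30/19, 0]
R3 ← R3 − (11/19)·R1: [0, 20/19, 0]
R4 ← R4 − (4/19)·R1: [0, -10/19, 0]
R3 ← R3 + (2/3)·R2: [0, 0, 0]
R4 ← R4 − (1/3)·R2: [0, 0, 0]
2 nonzero rows, so rank(PC) = 2.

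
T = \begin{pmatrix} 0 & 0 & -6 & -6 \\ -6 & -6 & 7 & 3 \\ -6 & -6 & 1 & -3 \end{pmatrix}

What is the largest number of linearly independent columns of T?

2

Row reduce to echelon form.
Swap R1 ↔ R2
R3 ← R3 − R1: [0, 0, -6, -6]
R3 ← R3 − R2: [0, 0, 0, 0]
Echelon form has 2 nonzero rows, so rank(T) = 2.
The rank gives the maximum number of linearly independent columns: 2.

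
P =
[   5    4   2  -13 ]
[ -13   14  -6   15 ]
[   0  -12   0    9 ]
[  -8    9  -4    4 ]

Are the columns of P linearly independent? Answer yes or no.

Row reduce P to echelon form.
R2 ← R2 + (13/5)·R1: [0, 122/5, -4/5, -94/5]
R4 ← R4 + (8/5)·R1: [0, 77/5, -4/5, -84/5]
R3 ← R3 + (30/61)·R2: [0, 0, -24/61, -15/61]
R4 ← R4 − (77/122)·R2: [0, 0, -18/61, -301/61]
R4 ← R4 − (3/4)·R3: [0, 0, 0, -19/4]
4 pivots among 4 columns.
Every column is a pivot column, so the columns are linearly independent.

yes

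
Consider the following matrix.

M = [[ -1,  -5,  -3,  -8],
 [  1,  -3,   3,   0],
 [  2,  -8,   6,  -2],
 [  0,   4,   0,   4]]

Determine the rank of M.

2

Row reduce to echelon form.
R2 ← R2 + R1: [0, -8, 0, -8]
R3 ← R3 + (2)·R1: [0, -18, 0, -18]
R3 ← R3 − (9/4)·R2: [0, 0, 0, 0]
R4 ← R4 + (1/2)·R2: [0, 0, 0, 0]
Echelon form has 2 nonzero rows, so rank(M) = 2.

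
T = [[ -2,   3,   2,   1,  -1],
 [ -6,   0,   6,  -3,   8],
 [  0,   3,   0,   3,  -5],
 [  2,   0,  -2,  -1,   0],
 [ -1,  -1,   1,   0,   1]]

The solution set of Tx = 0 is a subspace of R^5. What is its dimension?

Row reduce to echelon form.
R2 ← R2 − (3)·R1: [0, -9, 0, -6, 11]
R4 ← R4 + R1: [0, 3, 0, 0, -1]
R5 ← R5 − (1/2)·R1: [0, -5/2, 0, -1/2, 3/2]
R3 ← R3 + (1/3)·R2: [0, 0, 0, 1, -4/3]
R4 ← R4 + (1/3)·R2: [0, 0, 0, -2, 8/3]
R5 ← R5 − (5/18)·R2: [0, 0, 0, 7/6, -14/9]
R4 ← R4 + (2)·R3: [0, 0, 0, 0, 0]
R5 ← R5 − (7/6)·R3: [0, 0, 0, 0, 0]
3 nonzero rows, so rank(T) = 3.
T has 5 columns; by rank–nullity, nullity = 5 − 3 = 2.

2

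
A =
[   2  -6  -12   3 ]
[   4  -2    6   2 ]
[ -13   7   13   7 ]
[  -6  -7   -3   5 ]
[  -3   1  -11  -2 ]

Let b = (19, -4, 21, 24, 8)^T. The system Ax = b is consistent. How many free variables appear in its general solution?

0

Row reduce the augmented matrix [A | b].
R2 ← R2 − (2)·R1: [0, 10, 30, -4, -42]
R3 ← R3 + (13/2)·R1: [0, -32, -65, 53/2, 289/2]
R4 ← R4 + (3)·R1: [0, -25, -39, 14, 81]
R5 ← R5 + (3/2)·R1: [0, -8, -29, 5/2, 73/2]
R3 ← R3 + (16/5)·R2: [0, 0, 31, 137/10, 101/10]
R4 ← R4 + (5/2)·R2: [0, 0, 36, 4, -24]
R5 ← R5 + (4/5)·R2: [0, 0, -5, -7/10, 29/10]
R4 ← R4 − (36/31)·R3: [0, 0, 0, -1846/155, -5538/155]
R5 ← R5 + (5/31)·R3: [0, 0, 0, 234/155, 702/155]
R5 ← R5 + (9/71)·R4: [0, 0, 0, 0, 0]
The echelon form has 4 nonzero rows, and every pivot lies in the first 4 columns, so rank(A) = rank([A|b]) = 4.
The system is consistent.
Free variables = (unknowns) − (rank) = 4 − 4 = 0.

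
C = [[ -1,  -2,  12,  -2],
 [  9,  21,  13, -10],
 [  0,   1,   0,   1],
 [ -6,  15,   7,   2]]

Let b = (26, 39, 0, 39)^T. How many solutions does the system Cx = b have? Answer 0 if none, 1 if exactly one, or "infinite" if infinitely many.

Row reduce the augmented matrix [C | b].
R2 ← R2 + (9)·R1: [0, 3, 121, -28, 273]
R4 ← R4 − (6)·R1: [0, 27, -65, 14, -117]
R3 ← R3 − (1/3)·R2: [0, 0, -121/3, 31/3, -91]
R4 ← R4 − (9)·R2: [0, 0, -1154, 266, -2574]
R4 ← R4 − (3462/121)·R3: [0, 0, 0, -3588/121, 3588/121]
The echelon form has 4 nonzero rows, and every pivot lies in the first 4 columns, so rank(C) = rank([C|b]) = 4.
The system is consistent.
rank = 4 = number of unknowns, so the solution is unique.

1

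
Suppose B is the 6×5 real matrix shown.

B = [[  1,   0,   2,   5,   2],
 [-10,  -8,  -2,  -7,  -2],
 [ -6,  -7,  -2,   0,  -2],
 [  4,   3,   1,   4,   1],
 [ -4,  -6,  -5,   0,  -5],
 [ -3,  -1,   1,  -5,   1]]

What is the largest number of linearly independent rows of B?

4

Row reduce to echelon form.
R2 ← R2 + (10)·R1: [0, -8, 18, 43, 18]
R3 ← R3 + (6)·R1: [0, -7, 10, 30, 10]
R4 ← R4 − (4)·R1: [0, 3, -7, -16, -7]
R5 ← R5 + (4)·R1: [0, -6, 3, 20, 3]
R6 ← R6 + (3)·R1: [0, -1, 7, 10, 7]
R3 ← R3 − (7/8)·R2: [0, 0, -23/4, -61/8, -23/4]
R4 ← R4 + (3/8)·R2: [0, 0, -1/4, 1/8, -1/4]
R5 ← R5 − (3/4)·R2: [0, 0, -21/2, -49/4, -21/2]
R6 ← R6 − (1/8)·R2: [0, 0, 19/4, 37/8, 19/4]
R4 ← R4 − (1/23)·R3: [0, 0, 0, 21/46, 0]
R5 ← R5 − (42/23)·R3: [0, 0, 0, 77/46, 0]
R6 ← R6 + (19/23)·R3: [0, 0, 0, -77/46, 0]
R5 ← R5 − (11/3)·R4: [0, 0, 0, 0, 0]
R6 ← R6 + (11/3)·R4: [0, 0, 0, 0, 0]
Echelon form has 4 nonzero rows, so rank(B) = 4.
The rank gives the maximum number of linearly independent rows: 4.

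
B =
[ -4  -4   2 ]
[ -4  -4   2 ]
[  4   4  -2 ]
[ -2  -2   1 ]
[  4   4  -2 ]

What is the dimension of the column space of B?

Row reduce to echelon form.
R2 ← R2 − R1: [0, 0, 0]
R3 ← R3 + R1: [0, 0, 0]
R4 ← R4 − (1/2)·R1: [0, 0, 0]
R5 ← R5 + R1: [0, 0, 0]
Echelon form has 1 nonzero row, so rank(B) = 1.
The column space has dimension equal to the rank: 1.

1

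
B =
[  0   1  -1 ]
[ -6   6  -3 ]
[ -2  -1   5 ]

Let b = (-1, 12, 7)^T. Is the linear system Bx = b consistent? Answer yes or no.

yes

Row reduce the augmented matrix [B | b].
Swap R1 ↔ R2
R3 ← R3 − (1/3)·R1: [0, -3, 6, 3]
R3 ← R3 + (3)·R2: [0, 0, 3, 0]
The echelon form has 3 nonzero rows, and every pivot lies in the first 3 columns, so rank(B) = rank([B|b]) = 3.
The system is consistent.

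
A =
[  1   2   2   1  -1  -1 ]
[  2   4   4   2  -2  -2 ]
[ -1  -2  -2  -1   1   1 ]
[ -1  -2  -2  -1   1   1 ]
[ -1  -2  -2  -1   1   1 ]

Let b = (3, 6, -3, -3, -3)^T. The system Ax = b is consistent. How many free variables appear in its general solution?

5

Row reduce the augmented matrix [A | b].
R2 ← R2 − (2)·R1: [0, 0, 0, 0, 0, 0, 0]
R3 ← R3 + R1: [0, 0, 0, 0, 0, 0, 0]
R4 ← R4 + R1: [0, 0, 0, 0, 0, 0, 0]
R5 ← R5 + R1: [0, 0, 0, 0, 0, 0, 0]
The echelon form has 1 nonzero rows, and every pivot lies in the first 6 columns, so rank(A) = rank([A|b]) = 1.
The system is consistent.
Free variables = (unknowns) − (rank) = 6 − 1 = 5.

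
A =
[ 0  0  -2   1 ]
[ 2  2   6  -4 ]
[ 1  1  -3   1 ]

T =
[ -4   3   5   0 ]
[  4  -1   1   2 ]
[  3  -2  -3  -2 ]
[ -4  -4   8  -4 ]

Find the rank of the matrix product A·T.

2

First compute AT:
[[-10,   0,  14,   0],
 [ 34,   8, -38,   8],
 [-13,   4,  23,   4]]
Now row reduce the product.
R2 ← R2 + (17/5)·R1: [0, 8, 48/5, 8]
R3 ← R3 − (13/10)·R1: [0, 4, 24/5, 4]
R3 ← R3 − (1/2)·R2: [0, 0, 0, 0]
2 nonzero rows, so rank(AT) = 2.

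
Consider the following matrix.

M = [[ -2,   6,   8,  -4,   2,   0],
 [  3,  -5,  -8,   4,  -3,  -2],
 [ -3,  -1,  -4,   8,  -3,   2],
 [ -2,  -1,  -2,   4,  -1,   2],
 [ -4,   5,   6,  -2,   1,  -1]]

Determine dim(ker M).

2

Row reduce to echelon form.
R2 ← R2 + (3/2)·R1: [0, 4, 4, -2, 0, -2]
R3 ← R3 − (3/2)·R1: [0, -10, -16, 14, -6, 2]
R4 ← R4 − R1: [0, -7, -10, 8, -3, 2]
R5 ← R5 − (2)·R1: [0, -7, -10, 6, -3, -1]
R3 ← R3 + (5/2)·R2: [0, 0, -6, 9, -6, -3]
R4 ← R4 + (7/4)·R2: [0, 0, -3, 9/2, -3, -3/2]
R5 ← R5 + (7/4)·R2: [0, 0, -3, 5/2, -3, -9/2]
R4 ← R4 − (1/2)·R3: [0, 0, 0, 0, 0, 0]
R5 ← R5 − (1/2)·R3: [0, 0, 0, -2, 0, -3]
Swap R4 ↔ R5
4 nonzero rows, so rank(M) = 4.
M has 6 columns; by rank–nullity, nullity = 6 − 4 = 2.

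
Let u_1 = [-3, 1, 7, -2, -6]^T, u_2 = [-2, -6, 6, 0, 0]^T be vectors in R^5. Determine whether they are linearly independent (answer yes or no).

Form the matrix with these vectors as rows and row reduce.
R2 ← R2 − (2/3)·R1: [0, -20/3, 4/3, 4/3, 4]
2 nonzero rows, so the 2 vectors span a space of dimension 2.
Since 2 = 2, the vectors are linearly independent.

yes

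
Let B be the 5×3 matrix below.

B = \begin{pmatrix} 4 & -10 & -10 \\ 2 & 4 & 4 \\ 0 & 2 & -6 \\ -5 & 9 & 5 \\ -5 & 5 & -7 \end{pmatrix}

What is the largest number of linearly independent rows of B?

Row reduce to echelon form.
R2 ← R2 − (1/2)·R1: [0, 9, 9]
R4 ← R4 + (5/4)·R1: [0, -7/2, -15/2]
R5 ← R5 + (5/4)·R1: [0, -15/2, -39/2]
R3 ← R3 − (2/9)·R2: [0, 0, -8]
R4 ← R4 + (7/18)·R2: [0, 0, -4]
R5 ← R5 + (5/6)·R2: [0, 0, -12]
R4 ← R4 − (1/2)·R3: [0, 0, 0]
R5 ← R5 − (3/2)·R3: [0, 0, 0]
Echelon form has 3 nonzero rows, so rank(B) = 3.
The rank gives the maximum number of linearly independent rows: 3.

3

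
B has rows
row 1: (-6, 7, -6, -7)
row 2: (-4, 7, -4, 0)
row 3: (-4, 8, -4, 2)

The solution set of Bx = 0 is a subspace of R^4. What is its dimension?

Row reduce to echelon form.
R2 ← R2 − (2/3)·R1: [0, 7/3, 0, 14/3]
R3 ← R3 − (2/3)·R1: [0, 10/3, 0, 20/3]
R3 ← R3 − (10/7)·R2: [0, 0, 0, 0]
2 nonzero rows, so rank(B) = 2.
B has 4 columns; by rank–nullity, nullity = 4 − 2 = 2.

2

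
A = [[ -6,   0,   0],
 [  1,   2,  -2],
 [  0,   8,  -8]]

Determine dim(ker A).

Row reduce to echelon form.
R2 ← R2 + (1/6)·R1: [0, 2, -2]
R3 ← R3 − (4)·R2: [0, 0, 0]
2 nonzero rows, so rank(A) = 2.
A has 3 columns; by rank–nullity, nullity = 3 − 2 = 1.

1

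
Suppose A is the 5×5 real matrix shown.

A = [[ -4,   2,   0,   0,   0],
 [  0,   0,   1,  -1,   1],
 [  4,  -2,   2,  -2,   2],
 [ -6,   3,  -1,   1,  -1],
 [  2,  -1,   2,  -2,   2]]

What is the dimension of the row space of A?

2

Row reduce to echelon form.
R3 ← R3 + R1: [0, 0, 2, -2, 2]
R4 ← R4 − (3/2)·R1: [0, 0, -1, 1, -1]
R5 ← R5 + (1/2)·R1: [0, 0, 2, -2, 2]
R3 ← R3 − (2)·R2: [0, 0, 0, 0, 0]
R4 ← R4 + R2: [0, 0, 0, 0, 0]
R5 ← R5 − (2)·R2: [0, 0, 0, 0, 0]
Echelon form has 2 nonzero rows, so rank(A) = 2.
The row space has dimension equal to the rank: 2.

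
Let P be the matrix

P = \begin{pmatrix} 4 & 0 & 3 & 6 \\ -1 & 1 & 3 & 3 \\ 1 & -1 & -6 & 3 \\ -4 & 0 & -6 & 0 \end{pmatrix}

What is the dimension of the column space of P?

Row reduce to echelon form.
R2 ← R2 + (1/4)·R1: [0, 1, 15/4, 9/2]
R3 ← R3 − (1/4)·R1: [0, -1, -27/4, 3/2]
R4 ← R4 + R1: [0, 0, -3, 6]
R3 ← R3 + R2: [0, 0, -3, 6]
R4 ← R4 − R3: [0, 0, 0, 0]
Echelon form has 3 nonzero rows, so rank(P) = 3.
The column space has dimension equal to the rank: 3.

3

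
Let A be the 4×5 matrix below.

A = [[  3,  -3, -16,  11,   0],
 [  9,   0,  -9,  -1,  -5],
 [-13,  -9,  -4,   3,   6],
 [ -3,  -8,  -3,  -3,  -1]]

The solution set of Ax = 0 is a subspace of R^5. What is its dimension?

Row reduce to echelon form.
R2 ← R2 − (3)·R1: [0, 9, 39, -34, -5]
R3 ← R3 + (13/3)·R1: [0, -22, -220/3, 152/3, 6]
R4 ← R4 + R1: [0, -11, -19, 8, -1]
R3 ← R3 + (22/9)·R2: [0, 0, 22, -292/9, -56/9]
R4 ← R4 + (11/9)·R2: [0, 0, 86/3, -302/9, -64/9]
R4 ← R4 − (43/33)·R3: [0, 0, 0, 2590/297, 296/297]
4 nonzero rows, so rank(A) = 4.
A has 5 columns; by rank–nullity, nullity = 5 − 4 = 1.

1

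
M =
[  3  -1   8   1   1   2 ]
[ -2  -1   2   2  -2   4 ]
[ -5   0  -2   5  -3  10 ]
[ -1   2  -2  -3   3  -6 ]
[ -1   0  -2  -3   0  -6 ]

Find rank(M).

4

Row reduce to echelon form.
R2 ← R2 + (2/3)·R1: [0, -5/3, 22/3, 8/3, -4/3, 16/3]
R3 ← R3 + (5/3)·R1: [0, -5/3, 34/3, 20/3, -4/3, 40/3]
R4 ← R4 + (1/3)·R1: [0, 5/3, 2/3, -8/3, 10/3, -16/3]
R5 ← R5 + (1/3)·R1: [0, -1/3, 2/3, -8/3, 1/3, -16/3]
R3 ← R3 − R2: [0, 0, 4, 4, 0, 8]
R4 ← R4 + R2: [0, 0, 8, 0, 2, 0]
R5 ← R5 − (1/5)·R2: [0, 0, -4/5, -16/5, 3/5, -32/5]
R4 ← R4 − (2)·R3: [0, 0, 0, -8, 2, -16]
R5 ← R5 + (1/5)·R3: [0, 0, 0, -12/5, 3/5, -24/5]
R5 ← R5 − (3/10)·R4: [0, 0, 0, 0, 0, 0]
Echelon form has 4 nonzero rows, so rank(M) = 4.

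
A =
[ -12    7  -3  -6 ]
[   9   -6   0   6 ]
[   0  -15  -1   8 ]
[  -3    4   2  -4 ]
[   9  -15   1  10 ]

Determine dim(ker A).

1

Row reduce to echelon form.
R2 ← R2 + (3/4)·R1: [0, -3/4, -9/4, 3/2]
R4 ← R4 − (1/4)·R1: [0, 9/4, 11/4, -5/2]
R5 ← R5 + (3/4)·R1: [0, -39/4, -5/4, 11/2]
R3 ← R3 − (20)·R2: [0, 0, 44, -22]
R4 ← R4 + (3)·R2: [0, 0, -4, 2]
R5 ← R5 − (13)·R2: [0, 0, 28, -14]
R4 ← R4 + (1/11)·R3: [0, 0, 0, 0]
R5 ← R5 − (7/11)·R3: [0, 0, 0, 0]
3 nonzero rows, so rank(A) = 3.
A has 4 columns; by rank–nullity, nullity = 4 − 3 = 1.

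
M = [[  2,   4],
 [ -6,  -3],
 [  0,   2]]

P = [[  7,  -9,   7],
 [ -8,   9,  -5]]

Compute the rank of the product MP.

First compute MP:
[[-18,  18,  -6],
 [-18,  27, -27],
 [-16,  18, -10]]
Now row reduce the product.
R2 ← R2 − R1: [0, 9, -21]
R3 ← R3 − (8/9)·R1: [0, 2, -14/3]
R3 ← R3 − (2/9)·R2: [0, 0, 0]
2 nonzero rows, so rank(MP) = 2.

2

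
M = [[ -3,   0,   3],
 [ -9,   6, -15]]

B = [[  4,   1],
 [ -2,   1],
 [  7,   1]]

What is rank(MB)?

2

First compute MB:
[[  9,   0],
 [-153, -18]]
Now row reduce the product.
R2 ← R2 + (17)·R1: [0, -18]
2 nonzero rows, so rank(MB) = 2.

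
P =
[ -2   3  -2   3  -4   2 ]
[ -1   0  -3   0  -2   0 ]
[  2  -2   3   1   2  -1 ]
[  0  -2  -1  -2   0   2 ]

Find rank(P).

4

Row reduce to echelon form.
R2 ← R2 − (1/2)·R1: [0, -3/2, -2, -3/2, 0, -1]
R3 ← R3 + R1: [0, 1, 1, 4, -2, 1]
R3 ← R3 + (2/3)·R2: [0, 0, -1/3, 3, -2, 1/3]
R4 ← R4 − (4/3)·R2: [0, 0, 5/3, 0, 0, 10/3]
R4 ← R4 + (5)·R3: [0, 0, 0, 15, -10, 5]
Echelon form has 4 nonzero rows, so rank(P) = 4.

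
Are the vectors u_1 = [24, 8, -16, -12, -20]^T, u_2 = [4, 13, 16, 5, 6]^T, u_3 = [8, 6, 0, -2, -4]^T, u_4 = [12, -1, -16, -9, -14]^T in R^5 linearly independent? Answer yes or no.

no

Form the matrix with these vectors as rows and row reduce.
R2 ← R2 − (1/6)·R1: [0, 35/3, 56/3, 7, 28/3]
R3 ← R3 − (1/3)·R1: [0, 10/3, 16/3, 2, 8/3]
R4 ← R4 − (1/2)·R1: [0, -5, -8, -3, -4]
R3 ← R3 − (2/7)·R2: [0, 0, 0, 0, 0]
R4 ← R4 + (3/7)·R2: [0, 0, 0, 0, 0]
2 nonzero rows, so the 4 vectors span a space of dimension 2.
Since 2 < 4, the vectors are linearly dependent.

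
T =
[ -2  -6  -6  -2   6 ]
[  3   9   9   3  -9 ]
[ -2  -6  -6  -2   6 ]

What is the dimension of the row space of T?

1

Row reduce to echelon form.
R2 ← R2 + (3/2)·R1: [0, 0, 0, 0, 0]
R3 ← R3 − R1: [0, 0, 0, 0, 0]
Echelon form has 1 nonzero row, so rank(T) = 1.
The row space has dimension equal to the rank: 1.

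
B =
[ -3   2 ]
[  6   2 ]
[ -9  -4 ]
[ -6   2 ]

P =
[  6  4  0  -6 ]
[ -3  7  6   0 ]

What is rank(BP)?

First compute BP:
[[-24,   2,  12,  18],
 [ 30,  38,  12, -36],
 [-42, -64, -24,  54],
 [-42, -10,  12,  36]]
Now row reduce the product.
R2 ← R2 + (5/4)·R1: [0, 81/2, 27, -27/2]
R3 ← R3 − (7/4)·R1: [0, -135/2, -45, 45/2]
R4 ← R4 − (7/4)·R1: [0, -27/2, -9, 9/2]
R3 ← R3 + (5/3)·R2: [0, 0, 0, 0]
R4 ← R4 + (1/3)·R2: [0, 0, 0, 0]
2 nonzero rows, so rank(BP) = 2.

2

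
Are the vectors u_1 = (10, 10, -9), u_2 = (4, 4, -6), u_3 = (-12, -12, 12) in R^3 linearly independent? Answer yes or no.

no

Form the matrix with these vectors as rows and row reduce.
R2 ← R2 − (2/5)·R1: [0, 0, -12/5]
R3 ← R3 + (6/5)·R1: [0, 0, 6/5]
R3 ← R3 + (1/2)·R2: [0, 0, 0]
2 nonzero rows, so the 3 vectors span a space of dimension 2.
Since 2 < 3, the vectors are linearly dependent.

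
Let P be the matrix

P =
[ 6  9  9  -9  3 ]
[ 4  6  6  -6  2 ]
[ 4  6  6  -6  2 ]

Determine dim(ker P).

Row reduce to echelon form.
R2 ← R2 − (2/3)·R1: [0, 0, 0, 0, 0]
R3 ← R3 − (2/3)·R1: [0, 0, 0, 0, 0]
1 nonzero row, so rank(P) = 1.
P has 5 columns; by rank–nullity, nullity = 5 − 1 = 4.

4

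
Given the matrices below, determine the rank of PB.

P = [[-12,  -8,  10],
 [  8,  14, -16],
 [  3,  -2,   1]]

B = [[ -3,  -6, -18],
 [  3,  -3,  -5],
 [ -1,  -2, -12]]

First compute PB:
[[  2,  76, 136],
 [ 34, -58, -22],
 [-16, -14, -56]]
Now row reduce the product.
R2 ← R2 − (17)·R1: [0, -1350, -2334]
R3 ← R3 + (8)·R1: [0, 594, 1032]
R3 ← R3 + (11/25)·R2: [0, 0, 126/25]
3 nonzero rows, so rank(PB) = 3.

3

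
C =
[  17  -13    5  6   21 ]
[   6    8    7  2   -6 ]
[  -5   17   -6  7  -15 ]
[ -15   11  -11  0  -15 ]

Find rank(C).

Row reduce to echelon form.
R2 ← R2 − (6/17)·R1: [0, 214/17, 89/17, -2/17, -228/17]
R3 ← R3 + (5/17)·R1: [0, 224/17, -77/17, 149/17, -150/17]
R4 ← R4 + (15/17)·R1: [0, -8/17, -112/17, 90/17, 60/17]
R3 ← R3 − (112/107)·R2: [0, 0, -1071/107, 951/107, 558/107]
R4 ← R4 + (4/107)·R2: [0, 0, -684/107, 566/107, 324/107]
R4 ← R4 − (76/119)·R3: [0, 0, 0, -46/119, -36/119]
Echelon form has 4 nonzero rows, so rank(C) = 4.

4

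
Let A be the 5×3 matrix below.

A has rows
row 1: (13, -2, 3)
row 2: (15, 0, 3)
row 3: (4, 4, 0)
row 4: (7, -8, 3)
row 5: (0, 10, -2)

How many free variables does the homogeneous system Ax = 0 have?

Row reduce to echelon form.
R2 ← R2 − (15/13)·R1: [0, 30/13, -6/13]
R3 ← R3 − (4/13)·R1: [0, 60/13, -12/13]
R4 ← R4 − (7/13)·R1: [0, -90/13, 18/13]
R3 ← R3 − (2)·R2: [0, 0, 0]
R4 ← R4 + (3)·R2: [0, 0, 0]
R5 ← R5 − (13/3)·R2: [0, 0, 0]
2 nonzero rows, so rank(A) = 2.
A has 3 columns; by rank–nullity, nullity = 3 − 2 = 1.

1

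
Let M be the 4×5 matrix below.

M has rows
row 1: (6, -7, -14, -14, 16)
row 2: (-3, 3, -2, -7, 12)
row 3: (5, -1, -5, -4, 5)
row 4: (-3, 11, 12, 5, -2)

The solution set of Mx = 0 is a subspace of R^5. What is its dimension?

1

Row reduce to echelon form.
R2 ← R2 + (1/2)·R1: [0, -1/2, -9, -14, 20]
R3 ← R3 − (5/6)·R1: [0, 29/6, 20/3, 23/3, -25/3]
R4 ← R4 + (1/2)·R1: [0, 15/2, 5, -2, 6]
R3 ← R3 + (29/3)·R2: [0, 0, -241/3, -383/3, 185]
R4 ← R4 + (15)·R2: [0, 0, -130, -212, 306]
R4 ← R4 − (390/241)·R3: [0, 0, 0, -1302/241, 1596/241]
4 nonzero rows, so rank(M) = 4.
M has 5 columns; by rank–nullity, nullity = 5 − 4 = 1.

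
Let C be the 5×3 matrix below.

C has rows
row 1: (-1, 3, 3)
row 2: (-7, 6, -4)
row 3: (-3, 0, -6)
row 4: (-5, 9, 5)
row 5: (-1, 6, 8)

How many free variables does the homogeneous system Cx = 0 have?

Row reduce to echelon form.
R2 ← R2 − (7)·R1: [0, -15, -25]
R3 ← R3 − (3)·R1: [0, -9, -15]
R4 ← R4 − (5)·R1: [0, -6, -10]
R5 ← R5 − R1: [0, 3, 5]
R3 ← R3 − (3/5)·R2: [0, 0, 0]
R4 ← R4 − (2/5)·R2: [0, 0, 0]
R5 ← R5 + (1/5)·R2: [0, 0, 0]
2 nonzero rows, so rank(C) = 2.
C has 3 columns; by rank–nullity, nullity = 3 − 2 = 1.

1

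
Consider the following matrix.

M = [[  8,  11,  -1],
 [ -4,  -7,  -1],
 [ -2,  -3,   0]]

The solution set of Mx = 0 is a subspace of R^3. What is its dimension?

1

Row reduce to echelon form.
R2 ← R2 + (1/2)·R1: [0, -3/2, -3/2]
R3 ← R3 + (1/4)·R1: [0, -1/4, -1/4]
R3 ← R3 − (1/6)·R2: [0, 0, 0]
2 nonzero rows, so rank(M) = 2.
M has 3 columns; by rank–nullity, nullity = 3 − 2 = 1.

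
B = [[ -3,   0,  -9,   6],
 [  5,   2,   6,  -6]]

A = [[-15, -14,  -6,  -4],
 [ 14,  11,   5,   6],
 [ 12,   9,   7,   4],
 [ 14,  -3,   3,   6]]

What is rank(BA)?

First compute BA:
[[ 21, -57, -27,  12],
 [-59,  24,   4, -20]]
Now row reduce the product.
R2 ← R2 + (59/21)·R1: [0, -953/7, -503/7, 96/7]
2 nonzero rows, so rank(BA) = 2.

2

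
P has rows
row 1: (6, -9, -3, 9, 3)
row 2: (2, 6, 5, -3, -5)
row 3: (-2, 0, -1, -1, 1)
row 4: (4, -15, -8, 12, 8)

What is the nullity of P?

Row reduce to echelon form.
R2 ← R2 − (1/3)·R1: [0, 9, 6, -6, -6]
R3 ← R3 + (1/3)·R1: [0, -3, -2, 2, 2]
R4 ← R4 − (2/3)·R1: [0, -9, -6, 6, 6]
R3 ← R3 + (1/3)·R2: [0, 0, 0, 0, 0]
R4 ← R4 + R2: [0, 0, 0, 0, 0]
2 nonzero rows, so rank(P) = 2.
P has 5 columns; by rank–nullity, nullity = 5 − 2 = 3.

3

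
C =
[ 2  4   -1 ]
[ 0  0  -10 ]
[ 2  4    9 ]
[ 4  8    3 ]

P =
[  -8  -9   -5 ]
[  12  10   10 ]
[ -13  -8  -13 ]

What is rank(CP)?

2

First compute CP:
[[ 45,  30,  43],
 [130,  80, 130],
 [-85, -50, -87],
 [ 25,  20,  21]]
Now row reduce the product.
R2 ← R2 − (26/9)·R1: [0, -20/3, 52/9]
R3 ← R3 + (17/9)·R1: [0, 20/3, -52/9]
R4 ← R4 − (5/9)·R1: [0, 10/3, -26/9]
R3 ← R3 + R2: [0, 0, 0]
R4 ← R4 + (1/2)·R2: [0, 0, 0]
2 nonzero rows, so rank(CP) = 2.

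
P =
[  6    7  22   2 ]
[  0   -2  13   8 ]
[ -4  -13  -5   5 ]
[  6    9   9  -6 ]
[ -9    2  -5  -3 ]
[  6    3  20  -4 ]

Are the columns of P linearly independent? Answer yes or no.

yes

Row reduce P to echelon form.
R3 ← R3 + (2/3)·R1: [0, -25/3, 29/3, 19/3]
R4 ← R4 − R1: [0, 2, -13, -8]
R5 ← R5 + (3/2)·R1: [0, 25/2, 28, 0]
R6 ← R6 − R1: [0, -4, -2, -6]
R3 ← R3 − (25/6)·R2: [0, 0, -89/2, -27]
R4 ← R4 + R2: [0, 0, 0, 0]
R5 ← R5 + (25/4)·R2: [0, 0, 437/4, 50]
R6 ← R6 − (2)·R2: [0, 0, -28, -22]
R5 ← R5 + (437/178)·R3: [0, 0, 0, -2899/178]
R6 ← R6 − (56/89)·R3: [0, 0, 0, -446/89]
Swap R4 ↔ R5
R6 ← R6 − (4/13)·R4: [0, 0, 0, 0]
4 pivots among 4 columns.
Every column is a pivot column, so the columns are linearly independent.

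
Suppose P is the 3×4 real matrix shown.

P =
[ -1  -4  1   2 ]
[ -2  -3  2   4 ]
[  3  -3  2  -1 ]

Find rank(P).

Row reduce to echelon form.
R2 ← R2 − (2)·R1: [0, 5, 0, 0]
R3 ← R3 + (3)·R1: [0, -15, 5, 5]
R3 ← R3 + (3)·R2: [0, 0, 5, 5]
Echelon form has 3 nonzero rows, so rank(P) = 3.

3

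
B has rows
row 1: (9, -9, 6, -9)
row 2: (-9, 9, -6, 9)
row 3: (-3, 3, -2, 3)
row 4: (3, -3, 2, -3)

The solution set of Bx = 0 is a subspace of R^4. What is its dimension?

Row reduce to echelon form.
R2 ← R2 + R1: [0, 0, 0, 0]
R3 ← R3 + (1/3)·R1: [0, 0, 0, 0]
R4 ← R4 − (1/3)·R1: [0, 0, 0, 0]
1 nonzero row, so rank(B) = 1.
B has 4 columns; by rank–nullity, nullity = 4 − 1 = 3.

3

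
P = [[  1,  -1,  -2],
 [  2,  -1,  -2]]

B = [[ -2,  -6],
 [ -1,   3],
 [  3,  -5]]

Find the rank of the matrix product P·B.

2

First compute PB:
[[ -7,   1],
 [ -9,  -5]]
Now row reduce the product.
R2 ← R2 − (9/7)·R1: [0, -44/7]
2 nonzero rows, so rank(PB) = 2.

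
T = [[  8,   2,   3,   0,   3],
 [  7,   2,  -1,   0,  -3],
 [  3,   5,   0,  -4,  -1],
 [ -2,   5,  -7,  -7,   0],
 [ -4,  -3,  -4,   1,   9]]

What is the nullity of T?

Row reduce to echelon form.
R2 ← R2 − (7/8)·R1: [0, 1/4, -29/8, 0, -45/8]
R3 ← R3 − (3/8)·R1: [0, 17/4, -9/8, -4, -17/8]
R4 ← R4 + (1/4)·R1: [0, 11/2, -25/4, -7, 3/4]
R5 ← R5 + (1/2)·R1: [0, -2, -5/2, 1, 21/2]
R3 ← R3 − (17)·R2: [0, 0, 121/2, -4, 187/2]
R4 ← R4 − (22)·R2: [0, 0, 147/2, -7, 249/2]
R5 ← R5 + (8)·R2: [0, 0, -63/2, 1, -69/2]
R4 ← R4 − (147/121)·R3: [0, 0, 0, -259/121, 120/11]
R5 ← R5 + (63/121)·R3: [0, 0, 0, -131/121, 156/11]
R5 ← R5 − (131/259)·R4: [0, 0, 0, 0, 2244/259]
5 nonzero rows, so rank(T) = 5.
T has 5 columns; by rank–nullity, nullity = 5 − 5 = 0.

0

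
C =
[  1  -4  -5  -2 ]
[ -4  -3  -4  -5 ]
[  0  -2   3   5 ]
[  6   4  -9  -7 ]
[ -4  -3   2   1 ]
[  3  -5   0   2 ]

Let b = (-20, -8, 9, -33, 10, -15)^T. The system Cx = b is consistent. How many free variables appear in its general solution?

Row reduce the augmented matrix [C | b].
R2 ← R2 + (4)·R1: [0, -19, -24, -13, -88]
R4 ← R4 − (6)·R1: [0, 28, 21, 5, 87]
R5 ← R5 + (4)·R1: [0, -19, -18, -7, -70]
R6 ← R6 − (3)·R1: [0, 7, 15, 8, 45]
R3 ← R3 − (2/19)·R2: [0, 0, 105/19, 121/19, 347/19]
R4 ← R4 + (28/19)·R2: [0, 0, -273/19, -269/19, -811/19]
R5 ← R5 − R2: [0, 0, 6, 6, 18]
R6 ← R6 + (7/19)·R2: [0, 0, 117/19, 61/19, 239/19]
R4 ← R4 + (13/5)·R3: [0, 0, 0, 12/5, 24/5]
R5 ← R5 − (38/35)·R3: [0, 0, 0, -32/35, -64/35]
R6 ← R6 − (39/35)·R3: [0, 0, 0, -136/35, -272/35]
R5 ← R5 + (8/21)·R4: [0, 0, 0, 0, 0]
R6 ← R6 + (34/21)·R4: [0, 0, 0, 0, 0]
The echelon form has 4 nonzero rows, and every pivot lies in the first 4 columns, so rank(C) = rank([C|b]) = 4.
The system is consistent.
Free variables = (unknowns) − (rank) = 4 − 4 = 0.

0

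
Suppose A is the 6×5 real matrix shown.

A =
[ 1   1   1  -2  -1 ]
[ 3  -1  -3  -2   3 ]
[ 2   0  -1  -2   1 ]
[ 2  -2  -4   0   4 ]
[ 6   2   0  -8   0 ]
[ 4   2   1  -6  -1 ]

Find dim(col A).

Row reduce to echelon form.
R2 ← R2 − (3)·R1: [0, -4, -6, 4, 6]
R3 ← R3 − (2)·R1: [0, -2, -3, 2, 3]
R4 ← R4 − (2)·R1: [0, -4, -6, 4, 6]
R5 ← R5 − (6)·R1: [0, -4, -6, 4, 6]
R6 ← R6 − (4)·R1: [0, -2, -3, 2, 3]
R3 ← R3 − (1/2)·R2: [0, 0, 0, 0, 0]
R4 ← R4 − R2: [0, 0, 0, 0, 0]
R5 ← R5 − R2: [0, 0, 0, 0, 0]
R6 ← R6 − (1/2)·R2: [0, 0, 0, 0, 0]
Echelon form has 2 nonzero rows, so rank(A) = 2.
The column space has dimension equal to the rank: 2.

2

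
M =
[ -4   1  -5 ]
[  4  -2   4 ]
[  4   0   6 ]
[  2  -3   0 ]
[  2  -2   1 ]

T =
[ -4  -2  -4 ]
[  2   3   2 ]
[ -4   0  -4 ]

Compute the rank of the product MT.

2

First compute MT:
[[ 38,  11,  38],
 [-36, -14, -36],
 [-40,  -8, -40],
 [-14, -13, -14],
 [-16, -10, -16]]
Now row reduce the product.
R2 ← R2 + (18/19)·R1: [0, -68/19, 0]
R3 ← R3 + (20/19)·R1: [0, 68/19, 0]
R4 ← R4 + (7/19)·R1: [0, -170/19, 0]
R5 ← R5 + (8/19)·R1: [0, -102/19, 0]
R3 ← R3 + R2: [0, 0, 0]
R4 ← R4 − (5/2)·R2: [0, 0, 0]
R5 ← R5 − (3/2)·R2: [0, 0, 0]
2 nonzero rows, so rank(MT) = 2.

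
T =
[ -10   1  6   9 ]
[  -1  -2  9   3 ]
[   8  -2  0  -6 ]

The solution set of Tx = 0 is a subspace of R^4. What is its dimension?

2

Row reduce to echelon form.
R2 ← R2 − (1/10)·R1: [0, -21/10, 42/5, 21/10]
R3 ← R3 + (4/5)·R1: [0, -6/5, 24/5, 6/5]
R3 ← R3 − (4/7)·R2: [0, 0, 0, 0]
2 nonzero rows, so rank(T) = 2.
T has 4 columns; by rank–nullity, nullity = 4 − 2 = 2.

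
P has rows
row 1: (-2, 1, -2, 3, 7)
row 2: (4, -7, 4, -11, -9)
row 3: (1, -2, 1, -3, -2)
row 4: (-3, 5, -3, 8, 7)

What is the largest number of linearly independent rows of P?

2

Row reduce to echelon form.
R2 ← R2 + (2)·R1: [0, -5, 0, -5, 5]
R3 ← R3 + (1/2)·R1: [0, -3/2, 0, -3/2, 3/2]
R4 ← R4 − (3/2)·R1: [0, 7/2, 0, 7/2, -7/2]
R3 ← R3 − (3/10)·R2: [0, 0, 0, 0, 0]
R4 ← R4 + (7/10)·R2: [0, 0, 0, 0, 0]
Echelon form has 2 nonzero rows, so rank(P) = 2.
The rank gives the maximum number of linearly independent rows: 2.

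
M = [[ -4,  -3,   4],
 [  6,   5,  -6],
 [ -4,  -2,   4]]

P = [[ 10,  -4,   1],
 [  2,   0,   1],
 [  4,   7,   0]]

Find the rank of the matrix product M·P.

2

First compute MP:
[[-30,  44,  -7],
 [ 46, -66,  11],
 [-28,  44,  -6]]
Now row reduce the product.
R2 ← R2 + (23/15)·R1: [0, 22/15, 4/15]
R3 ← R3 − (14/15)·R1: [0, 44/15, 8/15]
R3 ← R3 − (2)·R2: [0, 0, 0]
2 nonzero rows, so rank(MP) = 2.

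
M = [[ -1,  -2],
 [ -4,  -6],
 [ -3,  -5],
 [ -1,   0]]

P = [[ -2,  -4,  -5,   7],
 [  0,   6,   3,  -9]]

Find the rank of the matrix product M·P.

2

First compute MP:
[[  2,  -8,  -1,  11],
 [  8, -20,   2,  26],
 [  6, -18,   0,  24],
 [  2,   4,   5,  -7]]
Now row reduce the product.
R2 ← R2 − (4)·R1: [0, 12, 6, -18]
R3 ← R3 − (3)·R1: [0, 6, 3, -9]
R4 ← R4 − R1: [0, 12, 6, -18]
R3 ← R3 − (1/2)·R2: [0, 0, 0, 0]
R4 ← R4 − R2: [0, 0, 0, 0]
2 nonzero rows, so rank(MP) = 2.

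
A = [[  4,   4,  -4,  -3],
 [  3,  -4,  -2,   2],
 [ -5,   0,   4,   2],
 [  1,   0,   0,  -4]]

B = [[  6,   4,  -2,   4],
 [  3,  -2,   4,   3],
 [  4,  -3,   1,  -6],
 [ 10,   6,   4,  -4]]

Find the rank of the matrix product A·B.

3

First compute AB:
[[-10,   2,  -8,  64],
 [ 18,  38, -16,   4],
 [  6, -20,  22, -52],
 [-34, -20, -18,  20]]
Now row reduce the product.
R2 ← R2 + (9/5)·R1: [0, 208/5, -152/5, 596/5]
R3 ← R3 + (3/5)·R1: [0, -94/5, 86/5, -68/5]
R4 ← R4 − (17/5)·R1: [0, -134/5, 46/5, -988/5]
R3 ← R3 + (47/104)·R2: [0, 0, 45/13, 1047/26]
R4 ← R4 + (67/104)·R2: [0, 0, -135/13, -3141/26]
R4 ← R4 + (3)·R3: [0, 0, 0, 0]
3 nonzero rows, so rank(AB) = 3.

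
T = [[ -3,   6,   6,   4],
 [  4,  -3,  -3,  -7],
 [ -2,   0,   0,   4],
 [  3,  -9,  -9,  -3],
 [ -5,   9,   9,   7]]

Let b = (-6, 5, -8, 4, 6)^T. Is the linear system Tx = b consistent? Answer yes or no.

no

Row reduce the augmented matrix [T | b].
R2 ← R2 + (4/3)·R1: [0, 5, 5, -5/3, -3]
R3 ← R3 − (2/3)·R1: [0, -4, -4, 4/3, -4]
R4 ← R4 + R1: [0, -3, -3, 1, -2]
R5 ← R5 − (5/3)·R1: [0, -1, -1, 1/3, 16]
R3 ← R3 + (4/5)·R2: [0, 0, 0, 0, -32/5]
R4 ← R4 + (3/5)·R2: [0, 0, 0, 0, -19/5]
R5 ← R5 + (1/5)·R2: [0, 0, 0, 0, 77/5]
R4 ← R4 − (19/32)·R3: [0, 0, 0, 0, 0]
R5 ← R5 + (77/32)·R3: [0, 0, 0, 0, 0]
The echelon form has 3 nonzero rows; the last pivot sits in the augmented column, so rank(T) = 2 but rank([T|b]) = 3.
Since the ranks differ, the system is inconsistent.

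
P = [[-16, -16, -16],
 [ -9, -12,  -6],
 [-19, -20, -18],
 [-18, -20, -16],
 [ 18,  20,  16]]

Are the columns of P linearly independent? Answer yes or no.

no

Row reduce P to echelon form.
R2 ← R2 − (9/16)·R1: [0, -3, 3]
R3 ← R3 − (19/16)·R1: [0, -1, 1]
R4 ← R4 − (9/8)·R1: [0, -2, 2]
R5 ← R5 + (9/8)·R1: [0, 2, -2]
R3 ← R3 − (1/3)·R2: [0, 0, 0]
R4 ← R4 − (2/3)·R2: [0, 0, 0]
R5 ← R5 + (2/3)·R2: [0, 0, 0]
2 pivots among 3 columns.
Only 2 < 3 pivot columns, so the columns are linearly dependent.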